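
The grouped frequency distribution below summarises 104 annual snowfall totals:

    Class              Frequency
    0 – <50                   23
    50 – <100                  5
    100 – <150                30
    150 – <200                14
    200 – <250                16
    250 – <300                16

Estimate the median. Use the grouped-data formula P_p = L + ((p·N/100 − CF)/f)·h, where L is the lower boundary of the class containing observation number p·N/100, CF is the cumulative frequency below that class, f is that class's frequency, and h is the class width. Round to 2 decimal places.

140.00

N = 104; target position k = 50/100 · 104 = 52.
Cumulative frequencies: 23, 28, 58, 72, 88, 104.
Observation 52 falls in the class 100 – <150.
L = 100, CF = 28, f = 30, h = 50.
P50 = 100 + ((52 − 28)/30)·50 = 100 + 40 = 140.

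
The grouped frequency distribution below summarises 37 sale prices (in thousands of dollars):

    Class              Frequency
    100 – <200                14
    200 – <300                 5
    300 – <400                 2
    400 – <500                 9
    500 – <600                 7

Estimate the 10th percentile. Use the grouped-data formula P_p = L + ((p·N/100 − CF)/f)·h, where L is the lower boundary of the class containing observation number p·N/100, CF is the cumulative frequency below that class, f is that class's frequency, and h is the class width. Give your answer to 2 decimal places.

126.43

N = 37; target position k = 10/100 · 37 = 3.7.
Cumulative frequencies: 14, 19, 21, 30, 37.
Observation 3.7 falls in the class 100 – <200.
L = 100, CF = 0, f = 14, h = 100.
P10 = 100 + ((3.7 − 0)/14)·100 = 100 + 26.4286 = 126.429.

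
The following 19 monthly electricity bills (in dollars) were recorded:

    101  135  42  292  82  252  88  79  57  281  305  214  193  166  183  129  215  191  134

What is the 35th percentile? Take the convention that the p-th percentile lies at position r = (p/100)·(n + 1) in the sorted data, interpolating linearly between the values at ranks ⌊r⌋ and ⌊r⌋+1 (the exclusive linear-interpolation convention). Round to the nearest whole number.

129

Sorted: 42, 57, 79, 82, 88, 101, 129, 134, 135, 166, 183, 191, 193, 214, 215, 252, 281, 292, 305.
n = 19.
r = (35/100)·(19 + 1) = 7.
r is an integer, so P35 is the value at rank 7: 129.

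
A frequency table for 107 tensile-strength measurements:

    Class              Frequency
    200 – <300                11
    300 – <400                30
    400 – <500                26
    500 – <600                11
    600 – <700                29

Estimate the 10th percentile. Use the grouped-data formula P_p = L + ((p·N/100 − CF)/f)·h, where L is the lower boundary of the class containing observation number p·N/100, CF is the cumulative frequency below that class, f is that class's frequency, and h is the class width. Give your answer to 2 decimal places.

297.27

N = 107; target position k = 10/100 · 107 = 10.7.
Cumulative frequencies: 11, 41, 67, 78, 107.
Observation 10.7 falls in the class 200 – <300.
L = 200, CF = 0, f = 11, h = 100.
P10 = 200 + ((10.7 − 0)/11)·100 = 200 + 97.2727 = 297.273.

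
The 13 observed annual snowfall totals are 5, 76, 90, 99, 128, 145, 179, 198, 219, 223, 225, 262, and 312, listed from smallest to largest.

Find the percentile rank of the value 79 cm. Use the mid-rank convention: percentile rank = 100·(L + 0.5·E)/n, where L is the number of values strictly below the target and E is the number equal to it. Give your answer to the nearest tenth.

15.4

Count below 79: L = 2; count equal: E = 0; n = 13.
Percentile rank = 100·(2 + 0.5·0)/13 = 100·2/13 = 15.38.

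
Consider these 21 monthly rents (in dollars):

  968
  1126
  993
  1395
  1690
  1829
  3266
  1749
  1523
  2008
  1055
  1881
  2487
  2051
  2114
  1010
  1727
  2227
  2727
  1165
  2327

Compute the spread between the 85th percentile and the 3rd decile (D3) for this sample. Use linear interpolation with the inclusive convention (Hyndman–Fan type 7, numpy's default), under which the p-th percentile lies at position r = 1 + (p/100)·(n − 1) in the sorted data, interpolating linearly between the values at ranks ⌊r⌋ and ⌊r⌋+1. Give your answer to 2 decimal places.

932.00

Sorted: 968, 993, 1010, 1055, 1126, 1165, 1395, 1523, 1690, 1727, 1749, 1829, 1881, 2008, 2051, 2114, 2227, 2327, 2487, 2727, 3266.
n = 21.
P30: r = 7 (integer) → 1395.
P85: r = 18 (integer) → 2327.
Difference: 2327 − 1395 = 932.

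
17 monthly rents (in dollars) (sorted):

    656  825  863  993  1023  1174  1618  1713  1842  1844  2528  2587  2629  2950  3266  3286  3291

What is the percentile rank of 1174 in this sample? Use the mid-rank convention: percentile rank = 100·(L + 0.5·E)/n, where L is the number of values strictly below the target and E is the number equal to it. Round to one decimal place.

32.4

Count below 1174: L = 5; count equal: E = 1; n = 17.
Percentile rank = 100·(5 + 0.5·1)/17 = 100·5.5/17 = 32.35.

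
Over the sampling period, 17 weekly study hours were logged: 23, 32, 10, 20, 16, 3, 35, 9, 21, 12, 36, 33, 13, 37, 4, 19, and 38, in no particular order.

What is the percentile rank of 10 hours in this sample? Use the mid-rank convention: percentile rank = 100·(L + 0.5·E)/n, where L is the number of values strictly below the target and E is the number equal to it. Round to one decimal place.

20.6

Sorted: 3, 4, 9, 10, 12, 13, 16, 19, 20, 21, 23, 32, 33, 35, 36, 37, 38.
Count below 10: L = 3; count equal: E = 1; n = 17.
Percentile rank = 100·(3 + 0.5·1)/17 = 100·3.5/17 = 20.59.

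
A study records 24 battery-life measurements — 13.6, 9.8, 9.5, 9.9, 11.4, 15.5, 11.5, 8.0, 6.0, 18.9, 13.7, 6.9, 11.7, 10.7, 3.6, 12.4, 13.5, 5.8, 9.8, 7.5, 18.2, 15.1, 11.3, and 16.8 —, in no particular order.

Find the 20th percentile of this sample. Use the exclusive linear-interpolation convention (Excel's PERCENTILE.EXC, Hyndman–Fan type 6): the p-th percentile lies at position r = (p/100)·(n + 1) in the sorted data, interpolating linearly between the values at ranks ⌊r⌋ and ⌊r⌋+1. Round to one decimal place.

7.5

Sorted: 3.6, 5.8, 6.0, 6.9, 7.5, 8.0, 9.5, 9.8, 9.8, 9.9, 10.7, 11.3, 11.4, 11.5, 11.7, 12.4, 13.5, 13.6, 13.7, 15.1, 15.5, 16.8, 18.2, 18.9.
n = 24.
r = (20/100)·(24 + 1) = 5.
r is an integer, so P20 is the value at rank 5: 7.5.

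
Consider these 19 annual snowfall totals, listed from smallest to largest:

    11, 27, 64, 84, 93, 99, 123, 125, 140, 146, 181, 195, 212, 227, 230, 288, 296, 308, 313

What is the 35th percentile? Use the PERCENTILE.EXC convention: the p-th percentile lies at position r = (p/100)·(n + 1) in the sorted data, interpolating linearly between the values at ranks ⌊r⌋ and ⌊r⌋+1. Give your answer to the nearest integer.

123

n = 19.
r = (35/100)·(19 + 1) = 7.
r is an integer, so P35 is the value at rank 7: 123.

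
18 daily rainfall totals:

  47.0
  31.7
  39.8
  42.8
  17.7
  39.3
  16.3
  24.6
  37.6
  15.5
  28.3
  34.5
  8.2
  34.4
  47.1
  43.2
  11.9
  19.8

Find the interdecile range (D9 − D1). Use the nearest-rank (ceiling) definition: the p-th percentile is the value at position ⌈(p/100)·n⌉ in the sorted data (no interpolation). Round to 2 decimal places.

Sorted: 8.2, 11.9, 15.5, 16.3, 17.7, 19.8, 24.6, 28.3, 31.7, 34.4, 34.5, 37.6, 39.3, 39.8, 42.8, 43.2, 47.0, 47.1.
n = 18.
P10: rank ⌈10/100·18⌉ = 2 → 11.9.
P90: rank ⌈90/100·18⌉ = 17 → 47.
Difference: 47 − 11.9 = 35.1.

35.10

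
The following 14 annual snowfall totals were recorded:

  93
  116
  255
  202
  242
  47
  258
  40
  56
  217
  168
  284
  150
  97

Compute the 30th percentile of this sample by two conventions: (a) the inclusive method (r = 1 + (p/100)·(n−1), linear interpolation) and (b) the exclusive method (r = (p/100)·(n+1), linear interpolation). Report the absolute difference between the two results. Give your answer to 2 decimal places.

1.60

Sorted: 40, 47, 56, 93, 97, 116, 150, 168, 202, 217, 242, 255, 258, 284.
n = 14.
(a) r = 4.9; between ranks 4 (93) and 5 (97): 96.6.
(b) r = 4.5; between ranks 4 (93) and 5 (97): 95.
|96.6 − 95| = 1.6.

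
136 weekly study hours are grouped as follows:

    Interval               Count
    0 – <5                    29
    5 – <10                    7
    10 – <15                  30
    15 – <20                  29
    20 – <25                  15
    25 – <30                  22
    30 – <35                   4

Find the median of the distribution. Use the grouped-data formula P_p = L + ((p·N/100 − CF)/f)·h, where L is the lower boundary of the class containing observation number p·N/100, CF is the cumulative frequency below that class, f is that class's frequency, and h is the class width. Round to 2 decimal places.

N = 136; target position k = 50/100 · 136 = 68.
Cumulative frequencies: 29, 36, 66, 95, 110, 132, 136.
Observation 68 falls in the class 15 – <20.
L = 15, CF = 66, f = 29, h = 5.
P50 = 15 + ((68 − 66)/29)·5 = 15 + 0.344828 = 15.3448.

15.34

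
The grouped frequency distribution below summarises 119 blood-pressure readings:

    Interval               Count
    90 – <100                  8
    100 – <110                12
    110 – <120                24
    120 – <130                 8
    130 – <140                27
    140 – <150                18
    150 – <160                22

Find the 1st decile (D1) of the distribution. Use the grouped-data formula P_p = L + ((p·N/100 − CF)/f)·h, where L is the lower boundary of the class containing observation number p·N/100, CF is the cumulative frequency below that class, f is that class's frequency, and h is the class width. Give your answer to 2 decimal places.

N = 119; target position k = 10/100 · 119 = 11.9.
Cumulative frequencies: 8, 20, 44, 52, 79, 97, 119.
Observation 11.9 falls in the class 100 – <110.
L = 100, CF = 8, f = 12, h = 10.
P10 = 100 + ((11.9 − 8)/12)·10 = 100 + 3.25 = 103.25.

103.25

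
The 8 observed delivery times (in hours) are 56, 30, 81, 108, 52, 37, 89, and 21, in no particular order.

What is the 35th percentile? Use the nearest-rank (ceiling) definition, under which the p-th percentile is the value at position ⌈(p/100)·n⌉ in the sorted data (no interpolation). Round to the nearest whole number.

37

Sorted: 21, 30, 37, 52, 56, 81, 89, 108.
n = 8.
Position = ⌈35/100 · 8⌉ = ⌈2.8⌉ = 3.
The value at rank 3 is 37.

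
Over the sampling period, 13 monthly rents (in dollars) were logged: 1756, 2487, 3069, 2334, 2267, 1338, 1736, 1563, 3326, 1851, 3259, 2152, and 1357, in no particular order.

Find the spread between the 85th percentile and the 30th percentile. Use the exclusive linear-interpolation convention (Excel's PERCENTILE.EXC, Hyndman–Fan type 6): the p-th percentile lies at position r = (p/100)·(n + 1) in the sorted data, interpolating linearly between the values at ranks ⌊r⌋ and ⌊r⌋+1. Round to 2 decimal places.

Sorted: 1338, 1357, 1563, 1736, 1756, 1851, 2152, 2267, 2334, 2487, 3069, 3259, 3326.
n = 13.
P30: r = 4.2; ranks 4–5 are 1736, 1756; interpolating gives 1740.
P85: r = 11.9; ranks 11–12 are 3069, 3259; interpolating gives 3240.
Difference: 3240 − 1740 = 1500.

1500.00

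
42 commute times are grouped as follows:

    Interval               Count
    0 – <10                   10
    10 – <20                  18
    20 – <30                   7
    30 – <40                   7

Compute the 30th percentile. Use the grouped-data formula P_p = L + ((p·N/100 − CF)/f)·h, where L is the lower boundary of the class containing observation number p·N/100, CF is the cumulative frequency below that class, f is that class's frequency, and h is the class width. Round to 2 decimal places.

11.44

N = 42; target position k = 30/100 · 42 = 12.6.
Cumulative frequencies: 10, 28, 35, 42.
Observation 12.6 falls in the class 10 – <20.
L = 10, CF = 10, f = 18, h = 10.
P30 = 10 + ((12.6 − 10)/18)·10 = 10 + 1.44444 = 11.4444.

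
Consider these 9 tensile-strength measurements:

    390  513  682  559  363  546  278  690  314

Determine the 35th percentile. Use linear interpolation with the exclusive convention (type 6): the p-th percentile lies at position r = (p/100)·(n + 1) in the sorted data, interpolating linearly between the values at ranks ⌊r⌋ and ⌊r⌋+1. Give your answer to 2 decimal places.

Sorted: 278, 314, 363, 390, 513, 546, 559, 682, 690.
n = 9.
r = (35/100)·(9 + 1) = 3.5.
Rank 3 is 363 and rank 4 is 390.
Interpolate: 363 + 0.5·(390 − 363) = 363 + 0.5·27 = 376.5.

376.50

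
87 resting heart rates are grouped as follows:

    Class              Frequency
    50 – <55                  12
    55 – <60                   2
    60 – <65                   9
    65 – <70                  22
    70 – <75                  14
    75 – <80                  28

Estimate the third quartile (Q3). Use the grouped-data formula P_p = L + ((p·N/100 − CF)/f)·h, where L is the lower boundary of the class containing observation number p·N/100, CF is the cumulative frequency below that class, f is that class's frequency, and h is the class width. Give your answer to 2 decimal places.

76.12

N = 87; target position k = 75/100 · 87 = 65.25.
Cumulative frequencies: 12, 14, 23, 45, 59, 87.
Observation 65.25 falls in the class 75 – <80.
L = 75, CF = 59, f = 28, h = 5.
P75 = 75 + ((65.25 − 59)/28)·5 = 75 + 1.11607 = 76.1161.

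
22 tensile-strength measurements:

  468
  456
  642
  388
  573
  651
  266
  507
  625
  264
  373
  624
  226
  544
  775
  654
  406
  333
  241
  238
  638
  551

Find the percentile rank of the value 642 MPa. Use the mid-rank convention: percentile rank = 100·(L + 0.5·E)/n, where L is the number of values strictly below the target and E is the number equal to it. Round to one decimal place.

84.1

Sorted: 226, 238, 241, 264, 266, 333, 373, 388, 406, 456, 468, 507, 544, 551, 573, 624, 625, 638, 642, 651, 654, 775.
Count below 642: L = 18; count equal: E = 1; n = 22.
Percentile rank = 100·(18 + 0.5·1)/22 = 100·18.5/22 = 84.09.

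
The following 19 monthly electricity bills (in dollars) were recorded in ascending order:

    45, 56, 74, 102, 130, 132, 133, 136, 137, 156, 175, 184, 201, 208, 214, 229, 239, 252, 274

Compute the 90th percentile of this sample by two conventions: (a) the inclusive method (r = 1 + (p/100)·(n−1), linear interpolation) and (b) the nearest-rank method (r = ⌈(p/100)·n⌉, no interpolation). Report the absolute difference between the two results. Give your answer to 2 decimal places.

10.40

n = 19.
(a) r = 17.2; between ranks 17 (239) and 18 (252): 241.6.
(b) the nearest-rank method: rank 18 → 252.
|241.6 − 252| = 10.4.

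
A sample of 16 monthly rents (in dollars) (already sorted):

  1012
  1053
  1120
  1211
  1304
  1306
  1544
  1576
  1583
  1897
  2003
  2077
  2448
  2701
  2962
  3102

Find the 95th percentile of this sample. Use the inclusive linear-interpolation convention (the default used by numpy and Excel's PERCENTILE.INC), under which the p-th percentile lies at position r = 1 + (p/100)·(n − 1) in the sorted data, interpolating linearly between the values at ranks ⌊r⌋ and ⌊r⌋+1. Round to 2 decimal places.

n = 16.
r = 1 + (95/100)·(16 − 1) = 1 + 14.25 = 15.25.
Rank 15 is 2962 and rank 16 is 3102.
Interpolate: 2962 + 0.25·(3102 − 2962) = 2962 + 0.25·140 = 2997.

2997.00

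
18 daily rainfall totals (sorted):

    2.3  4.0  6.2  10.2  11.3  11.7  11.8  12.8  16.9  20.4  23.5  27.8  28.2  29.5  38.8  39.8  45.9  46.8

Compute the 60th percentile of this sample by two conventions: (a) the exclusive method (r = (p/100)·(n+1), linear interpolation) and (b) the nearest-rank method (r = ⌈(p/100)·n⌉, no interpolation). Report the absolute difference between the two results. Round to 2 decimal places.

n = 18.
(a) r = 11.4; between ranks 11 (23.5) and 12 (27.8): 25.22.
(b) the nearest-rank method: rank 11 → 23.5.
|25.22 − 23.5| = 1.72.

1.72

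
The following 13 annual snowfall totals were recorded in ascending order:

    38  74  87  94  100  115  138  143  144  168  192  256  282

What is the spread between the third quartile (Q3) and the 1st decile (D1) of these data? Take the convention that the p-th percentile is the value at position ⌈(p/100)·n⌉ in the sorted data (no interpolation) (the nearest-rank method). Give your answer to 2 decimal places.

94.00

n = 13.
P10: rank ⌈10/100·13⌉ = 2 → 74.
P75: rank ⌈75/100·13⌉ = 10 → 168.
Difference: 168 − 74 = 94.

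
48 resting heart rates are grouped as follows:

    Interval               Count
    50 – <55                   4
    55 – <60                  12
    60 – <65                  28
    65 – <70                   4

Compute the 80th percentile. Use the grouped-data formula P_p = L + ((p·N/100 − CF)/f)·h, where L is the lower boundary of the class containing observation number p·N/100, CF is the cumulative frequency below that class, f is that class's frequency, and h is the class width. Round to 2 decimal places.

N = 48; target position k = 80/100 · 48 = 38.4.
Cumulative frequencies: 4, 16, 44, 48.
Observation 38.4 falls in the class 60 – <65.
L = 60, CF = 16, f = 28, h = 5.
P80 = 60 + ((38.4 − 16)/28)·5 = 60 + 4 = 64.

64.00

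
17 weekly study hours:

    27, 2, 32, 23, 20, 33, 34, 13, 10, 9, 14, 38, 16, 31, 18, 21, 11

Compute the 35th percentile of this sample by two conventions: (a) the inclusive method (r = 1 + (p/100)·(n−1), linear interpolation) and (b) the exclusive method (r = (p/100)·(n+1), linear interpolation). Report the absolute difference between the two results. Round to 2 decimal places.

Sorted: 2, 9, 10, 11, 13, 14, 16, 18, 20, 21, 23, 27, 31, 32, 33, 34, 38.
n = 17.
(a) r = 6.6; between ranks 6 (14) and 7 (16): 15.2.
(b) r = 6.3; between ranks 6 (14) and 7 (16): 14.6.
|15.2 − 14.6| = 0.6.

0.60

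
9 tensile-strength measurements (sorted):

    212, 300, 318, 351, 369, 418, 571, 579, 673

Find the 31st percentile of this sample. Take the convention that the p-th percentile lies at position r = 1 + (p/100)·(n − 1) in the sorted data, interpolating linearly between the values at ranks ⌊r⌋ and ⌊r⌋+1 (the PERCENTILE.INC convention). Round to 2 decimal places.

n = 9.
r = 1 + (31/100)·(9 − 1) = 1 + 2.48 = 3.48.
Rank 3 is 318 and rank 4 is 351.
Interpolate: 318 + 0.48·(351 − 318) = 318 + 0.48·33 = 333.84.

333.84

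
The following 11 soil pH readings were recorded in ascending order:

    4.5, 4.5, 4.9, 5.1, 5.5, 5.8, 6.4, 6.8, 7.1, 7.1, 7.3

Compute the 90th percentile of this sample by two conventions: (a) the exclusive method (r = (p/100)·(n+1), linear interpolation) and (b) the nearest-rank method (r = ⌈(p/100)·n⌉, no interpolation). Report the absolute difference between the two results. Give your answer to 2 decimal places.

0.16

n = 11.
(a) r = 10.8; between ranks 10 (7.1) and 11 (7.3): 7.26.
(b) the nearest-rank method: rank 10 → 7.1.
|7.26 − 7.1| = 0.16.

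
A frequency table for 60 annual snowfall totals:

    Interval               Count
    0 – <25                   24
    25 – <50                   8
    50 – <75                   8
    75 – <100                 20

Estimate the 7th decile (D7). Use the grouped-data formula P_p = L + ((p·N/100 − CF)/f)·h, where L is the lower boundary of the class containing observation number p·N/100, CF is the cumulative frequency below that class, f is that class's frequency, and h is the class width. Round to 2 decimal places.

N = 60; target position k = 70/100 · 60 = 42.
Cumulative frequencies: 24, 32, 40, 60.
Observation 42 falls in the class 75 – <100.
L = 75, CF = 40, f = 20, h = 25.
P70 = 75 + ((42 − 40)/20)·25 = 75 + 2.5 = 77.5.

77.50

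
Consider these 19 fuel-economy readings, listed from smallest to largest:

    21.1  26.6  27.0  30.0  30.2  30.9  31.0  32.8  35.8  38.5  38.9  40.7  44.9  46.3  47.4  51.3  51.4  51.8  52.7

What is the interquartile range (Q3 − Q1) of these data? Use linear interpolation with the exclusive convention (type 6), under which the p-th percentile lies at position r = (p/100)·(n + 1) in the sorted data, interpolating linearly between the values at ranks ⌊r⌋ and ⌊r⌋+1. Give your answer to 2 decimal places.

n = 19.
P25: r = 5 (integer) → 30.2.
P75: r = 15 (integer) → 47.4.
Difference: 47.4 − 30.2 = 17.2.

17.20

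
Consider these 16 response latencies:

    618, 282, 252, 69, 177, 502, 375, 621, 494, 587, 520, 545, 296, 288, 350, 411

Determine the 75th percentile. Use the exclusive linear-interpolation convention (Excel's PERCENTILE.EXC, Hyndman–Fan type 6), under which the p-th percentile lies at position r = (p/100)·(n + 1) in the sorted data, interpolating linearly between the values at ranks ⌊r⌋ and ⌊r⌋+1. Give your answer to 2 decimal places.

Sorted: 69, 177, 252, 282, 288, 296, 350, 375, 411, 494, 502, 520, 545, 587, 618, 621.
n = 16.
r = (75/100)·(16 + 1) = 12.75.
Rank 12 is 520 and rank 13 is 545.
Interpolate: 520 + 0.75·(545 − 520) = 520 + 0.75·25 = 538.75.

538.75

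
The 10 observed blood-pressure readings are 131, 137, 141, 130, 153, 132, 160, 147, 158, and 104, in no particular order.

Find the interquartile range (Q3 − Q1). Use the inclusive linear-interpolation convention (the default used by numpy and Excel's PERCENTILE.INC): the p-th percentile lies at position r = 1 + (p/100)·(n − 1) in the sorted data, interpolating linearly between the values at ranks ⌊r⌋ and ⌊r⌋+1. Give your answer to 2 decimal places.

20.25

Sorted: 104, 130, 131, 132, 137, 141, 147, 153, 158, 160.
n = 10.
P25: r = 3.25; ranks 3–4 are 131, 132; interpolating gives 131.25.
P75: r = 7.75; ranks 7–8 are 147, 153; interpolating gives 151.5.
Difference: 151.5 − 131.25 = 20.25.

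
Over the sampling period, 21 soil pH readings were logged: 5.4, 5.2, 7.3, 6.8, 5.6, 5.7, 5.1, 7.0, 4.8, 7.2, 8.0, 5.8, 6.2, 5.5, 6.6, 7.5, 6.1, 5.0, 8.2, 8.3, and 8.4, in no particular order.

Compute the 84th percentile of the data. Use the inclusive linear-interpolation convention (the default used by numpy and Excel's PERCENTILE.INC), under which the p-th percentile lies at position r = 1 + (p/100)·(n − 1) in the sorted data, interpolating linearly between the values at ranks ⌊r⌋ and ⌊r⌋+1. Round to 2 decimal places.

Sorted: 4.8, 5.0, 5.1, 5.2, 5.4, 5.5, 5.6, 5.7, 5.8, 6.1, 6.2, 6.6, 6.8, 7.0, 7.2, 7.3, 7.5, 8.0, 8.2, 8.3, 8.4.
n = 21.
r = 1 + (84/100)·(21 − 1) = 1 + 16.8 = 17.8.
Rank 17 is 7.5 and rank 18 is 8.0.
Interpolate: 7.5 + 0.8·(8.0 − 7.5) = 7.5 + 0.8·0.5 = 7.9.

7.90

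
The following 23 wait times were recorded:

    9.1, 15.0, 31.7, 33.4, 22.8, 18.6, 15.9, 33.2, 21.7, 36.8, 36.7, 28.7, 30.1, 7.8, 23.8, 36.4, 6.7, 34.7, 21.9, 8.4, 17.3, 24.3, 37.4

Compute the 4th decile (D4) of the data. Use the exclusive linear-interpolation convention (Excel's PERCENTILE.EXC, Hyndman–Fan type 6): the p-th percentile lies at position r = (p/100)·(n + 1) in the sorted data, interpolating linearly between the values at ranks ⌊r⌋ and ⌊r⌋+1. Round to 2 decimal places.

21.82

Sorted: 6.7, 7.8, 8.4, 9.1, 15.0, 15.9, 17.3, 18.6, 21.7, 21.9, 22.8, 23.8, 24.3, 28.7, 30.1, 31.7, 33.2, 33.4, 34.7, 36.4, 36.7, 36.8, 37.4.
n = 23.
r = (40/100)·(23 + 1) = 9.6.
Rank 9 is 21.7 and rank 10 is 21.9.
Interpolate: 21.7 + 0.6·(21.9 − 21.7) = 21.7 + 0.6·0.2 = 21.82.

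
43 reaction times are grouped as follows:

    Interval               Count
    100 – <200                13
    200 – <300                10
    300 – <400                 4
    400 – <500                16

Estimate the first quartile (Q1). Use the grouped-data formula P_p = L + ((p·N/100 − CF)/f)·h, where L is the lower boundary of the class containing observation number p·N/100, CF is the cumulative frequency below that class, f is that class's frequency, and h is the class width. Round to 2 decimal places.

N = 43; target position k = 25/100 · 43 = 10.75.
Cumulative frequencies: 13, 23, 27, 43.
Observation 10.75 falls in the class 100 – <200.
L = 100, CF = 0, f = 13, h = 100.
P25 = 100 + ((10.75 − 0)/13)·100 = 100 + 82.6923 = 182.692.

182.69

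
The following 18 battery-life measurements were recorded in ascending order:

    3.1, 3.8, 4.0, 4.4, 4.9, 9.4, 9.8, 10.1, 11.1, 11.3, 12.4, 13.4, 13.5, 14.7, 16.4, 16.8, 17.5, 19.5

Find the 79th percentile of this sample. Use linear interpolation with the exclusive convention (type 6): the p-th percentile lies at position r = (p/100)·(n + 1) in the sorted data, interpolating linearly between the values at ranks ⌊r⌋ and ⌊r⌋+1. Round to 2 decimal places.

16.40

n = 18.
r = (79/100)·(18 + 1) = 15.01.
Rank 15 is 16.4 and rank 16 is 16.8.
Interpolate: 16.4 + 0.01·(16.8 − 16.4) = 16.4 + 0.01·0.4 = 16.404.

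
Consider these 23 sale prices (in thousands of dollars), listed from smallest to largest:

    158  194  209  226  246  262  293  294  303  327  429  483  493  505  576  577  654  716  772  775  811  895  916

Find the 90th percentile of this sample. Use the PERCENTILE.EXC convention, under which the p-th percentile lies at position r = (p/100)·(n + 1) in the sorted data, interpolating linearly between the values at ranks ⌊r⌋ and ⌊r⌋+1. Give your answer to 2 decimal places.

n = 23.
r = (90/100)·(23 + 1) = 21.6.
Rank 21 is 811 and rank 22 is 895.
Interpolate: 811 + 0.6·(895 − 811) = 811 + 0.6·84 = 861.4.

861.40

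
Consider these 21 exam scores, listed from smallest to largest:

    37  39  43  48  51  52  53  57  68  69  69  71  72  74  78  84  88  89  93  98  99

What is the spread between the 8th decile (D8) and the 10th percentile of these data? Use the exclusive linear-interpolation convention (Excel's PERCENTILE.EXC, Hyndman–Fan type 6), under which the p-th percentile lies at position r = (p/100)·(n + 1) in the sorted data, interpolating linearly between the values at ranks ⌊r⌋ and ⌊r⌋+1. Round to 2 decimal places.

48.80

n = 21.
P10: r = 2.2; ranks 2–3 are 39, 43; interpolating gives 39.8.
P80: r = 17.6; ranks 17–18 are 88, 89; interpolating gives 88.6.
Difference: 88.6 − 39.8 = 48.8.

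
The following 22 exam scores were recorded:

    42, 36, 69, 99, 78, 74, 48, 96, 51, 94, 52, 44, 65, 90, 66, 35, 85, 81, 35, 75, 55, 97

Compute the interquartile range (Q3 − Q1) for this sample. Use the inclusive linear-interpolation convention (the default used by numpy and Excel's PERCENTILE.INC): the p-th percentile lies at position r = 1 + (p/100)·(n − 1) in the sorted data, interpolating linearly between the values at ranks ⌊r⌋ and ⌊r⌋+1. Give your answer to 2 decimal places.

Sorted: 35, 35, 36, 42, 44, 48, 51, 52, 55, 65, 66, 69, 74, 75, 78, 81, 85, 90, 94, 96, 97, 99.
n = 22.
P25: r = 6.25; ranks 6–7 are 48, 51; interpolating gives 48.75.
P75: r = 16.75; ranks 16–17 are 81, 85; interpolating gives 84.
Difference: 84 − 48.75 = 35.25.

35.25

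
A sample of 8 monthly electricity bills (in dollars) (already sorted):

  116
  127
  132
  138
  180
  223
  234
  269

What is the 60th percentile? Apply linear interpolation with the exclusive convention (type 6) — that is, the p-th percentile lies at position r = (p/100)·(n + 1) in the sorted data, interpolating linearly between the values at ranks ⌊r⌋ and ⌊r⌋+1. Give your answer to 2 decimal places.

n = 8.
r = (60/100)·(8 + 1) = 5.4.
Rank 5 is 180 and rank 6 is 223.
Interpolate: 180 + 0.4·(223 − 180) = 180 + 0.4·43 = 197.2.

197.20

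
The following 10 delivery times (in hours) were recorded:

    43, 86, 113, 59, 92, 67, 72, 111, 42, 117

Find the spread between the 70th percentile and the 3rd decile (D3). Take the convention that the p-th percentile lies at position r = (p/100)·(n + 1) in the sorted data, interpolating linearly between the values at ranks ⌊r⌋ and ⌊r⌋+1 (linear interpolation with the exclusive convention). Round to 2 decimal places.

Sorted: 42, 43, 59, 67, 72, 86, 92, 111, 113, 117.
n = 10.
P30: r = 3.3; ranks 3–4 are 59, 67; interpolating gives 61.4.
P70: r = 7.7; ranks 7–8 are 92, 111; interpolating gives 105.3.
Difference: 105.3 − 61.4 = 43.9.

43.90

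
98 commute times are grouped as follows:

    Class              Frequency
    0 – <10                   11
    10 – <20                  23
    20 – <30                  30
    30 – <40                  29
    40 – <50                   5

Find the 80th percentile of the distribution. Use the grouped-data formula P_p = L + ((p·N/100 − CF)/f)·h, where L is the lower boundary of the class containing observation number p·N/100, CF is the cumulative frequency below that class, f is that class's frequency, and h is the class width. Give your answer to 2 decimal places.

N = 98; target position k = 80/100 · 98 = 78.4.
Cumulative frequencies: 11, 34, 64, 93, 98.
Observation 78.4 falls in the class 30 – <40.
L = 30, CF = 64, f = 29, h = 10.
P80 = 30 + ((78.4 − 64)/29)·10 = 30 + 4.96552 = 34.9655.

34.97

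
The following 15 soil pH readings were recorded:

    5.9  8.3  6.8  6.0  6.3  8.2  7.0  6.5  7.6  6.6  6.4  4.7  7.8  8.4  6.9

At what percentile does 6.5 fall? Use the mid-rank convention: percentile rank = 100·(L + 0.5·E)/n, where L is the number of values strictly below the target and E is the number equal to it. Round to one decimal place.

Sorted: 4.7, 5.9, 6.0, 6.3, 6.4, 6.5, 6.6, 6.8, 6.9, 7.0, 7.6, 7.8, 8.2, 8.3, 8.4.
Count below 6.5: L = 5; count equal: E = 1; n = 15.
Percentile rank = 100·(5 + 0.5·1)/15 = 100·5.5/15 = 36.67.

36.7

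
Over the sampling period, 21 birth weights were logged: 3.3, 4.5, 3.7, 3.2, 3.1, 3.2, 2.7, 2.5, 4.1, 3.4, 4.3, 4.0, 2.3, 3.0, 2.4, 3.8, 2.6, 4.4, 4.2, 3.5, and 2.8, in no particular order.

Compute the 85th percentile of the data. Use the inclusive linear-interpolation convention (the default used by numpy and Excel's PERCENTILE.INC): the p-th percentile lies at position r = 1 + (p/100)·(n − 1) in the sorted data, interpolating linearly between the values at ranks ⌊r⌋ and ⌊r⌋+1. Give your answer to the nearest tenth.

4.2

Sorted: 2.3, 2.4, 2.5, 2.6, 2.7, 2.8, 3.0, 3.1, 3.2, 3.2, 3.3, 3.4, 3.5, 3.7, 3.8, 4.0, 4.1, 4.2, 4.3, 4.4, 4.5.
n = 21.
r = 1 + (85/100)·(21 − 1) = 1 + 17 = 18.
r is an integer, so P85 is the value at rank 18: 4.2.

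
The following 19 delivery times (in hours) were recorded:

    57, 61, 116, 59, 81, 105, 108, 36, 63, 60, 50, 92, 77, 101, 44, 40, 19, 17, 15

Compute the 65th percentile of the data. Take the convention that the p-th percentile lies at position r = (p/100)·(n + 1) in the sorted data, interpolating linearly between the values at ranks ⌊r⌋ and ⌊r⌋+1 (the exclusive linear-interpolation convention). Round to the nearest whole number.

77

Sorted: 15, 17, 19, 36, 40, 44, 50, 57, 59, 60, 61, 63, 77, 81, 92, 101, 105, 108, 116.
n = 19.
r = (65/100)·(19 + 1) = 13.
r is an integer, so P65 is the value at rank 13: 77.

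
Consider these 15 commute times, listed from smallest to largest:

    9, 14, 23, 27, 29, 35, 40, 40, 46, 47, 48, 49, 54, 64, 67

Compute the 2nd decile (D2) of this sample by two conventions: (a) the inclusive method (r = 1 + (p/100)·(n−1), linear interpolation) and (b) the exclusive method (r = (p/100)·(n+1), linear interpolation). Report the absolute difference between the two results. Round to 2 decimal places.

n = 15.
(a) r = 3.8; between ranks 3 (23) and 4 (27): 26.2.
(b) r = 3.2; between ranks 3 (23) and 4 (27): 23.8.
|26.2 − 23.8| = 2.4.

2.40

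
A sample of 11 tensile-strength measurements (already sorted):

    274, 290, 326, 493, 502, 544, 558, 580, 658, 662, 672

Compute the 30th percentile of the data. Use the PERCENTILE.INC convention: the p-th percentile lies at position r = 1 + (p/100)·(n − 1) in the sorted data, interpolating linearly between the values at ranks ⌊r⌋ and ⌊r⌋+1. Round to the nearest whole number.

493

n = 11.
r = 1 + (30/100)·(11 − 1) = 1 + 3 = 4.
r is an integer, so P30 is the value at rank 4: 493.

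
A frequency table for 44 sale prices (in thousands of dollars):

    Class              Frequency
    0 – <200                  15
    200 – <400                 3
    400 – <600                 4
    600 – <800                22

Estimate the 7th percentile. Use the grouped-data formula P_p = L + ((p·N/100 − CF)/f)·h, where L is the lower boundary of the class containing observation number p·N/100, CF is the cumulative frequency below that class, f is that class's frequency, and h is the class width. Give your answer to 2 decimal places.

41.07

N = 44; target position k = 7/100 · 44 = 3.08.
Cumulative frequencies: 15, 18, 22, 44.
Observation 3.08 falls in the class 0 – <200.
L = 0, CF = 0, f = 15, h = 200.
P7 = 0 + ((3.08 − 0)/15)·200 = 0 + 41.0667 = 41.0667.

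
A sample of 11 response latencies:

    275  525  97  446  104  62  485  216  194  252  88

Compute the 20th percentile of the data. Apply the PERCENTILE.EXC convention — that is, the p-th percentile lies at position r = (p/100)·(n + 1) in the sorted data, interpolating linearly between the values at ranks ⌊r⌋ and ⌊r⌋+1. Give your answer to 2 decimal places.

Sorted: 62, 88, 97, 104, 194, 216, 252, 275, 446, 485, 525.
n = 11.
r = (20/100)·(11 + 1) = 2.4.
Rank 2 is 88 and rank 3 is 97.
Interpolate: 88 + 0.4·(97 − 88) = 88 + 0.4·9 = 91.6.

91.60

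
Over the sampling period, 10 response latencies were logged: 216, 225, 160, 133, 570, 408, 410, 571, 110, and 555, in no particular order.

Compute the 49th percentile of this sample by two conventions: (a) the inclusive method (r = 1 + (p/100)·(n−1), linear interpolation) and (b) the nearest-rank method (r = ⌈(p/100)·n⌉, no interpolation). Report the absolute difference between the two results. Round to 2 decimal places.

75.03

Sorted: 110, 133, 160, 216, 225, 408, 410, 555, 570, 571.
n = 10.
(a) r = 5.41; between ranks 5 (225) and 6 (408): 300.03.
(b) the nearest-rank method: rank 5 → 225.
|300.03 − 225| = 75.03.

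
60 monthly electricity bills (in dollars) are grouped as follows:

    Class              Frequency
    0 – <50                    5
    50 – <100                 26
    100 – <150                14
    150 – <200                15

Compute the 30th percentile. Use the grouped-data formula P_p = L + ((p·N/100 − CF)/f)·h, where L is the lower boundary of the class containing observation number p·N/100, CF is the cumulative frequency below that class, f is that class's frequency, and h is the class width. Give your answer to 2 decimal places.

N = 60; target position k = 30/100 · 60 = 18.
Cumulative frequencies: 5, 31, 45, 60.
Observation 18 falls in the class 50 – <100.
L = 50, CF = 5, f = 26, h = 50.
P30 = 50 + ((18 − 5)/26)·50 = 50 + 25 = 75.

75.00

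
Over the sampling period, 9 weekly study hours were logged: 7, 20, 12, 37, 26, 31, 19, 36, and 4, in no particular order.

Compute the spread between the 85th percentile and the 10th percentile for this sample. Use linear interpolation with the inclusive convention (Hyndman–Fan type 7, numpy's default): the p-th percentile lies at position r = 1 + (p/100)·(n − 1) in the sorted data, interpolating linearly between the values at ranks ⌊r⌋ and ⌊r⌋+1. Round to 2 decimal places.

28.60

Sorted: 4, 7, 12, 19, 20, 26, 31, 36, 37.
n = 9.
P10: r = 1.8; ranks 1–2 are 4, 7; interpolating gives 6.4.
P85: r = 7.8; ranks 7–8 are 31, 36; interpolating gives 35.
Difference: 35 − 6.4 = 28.6.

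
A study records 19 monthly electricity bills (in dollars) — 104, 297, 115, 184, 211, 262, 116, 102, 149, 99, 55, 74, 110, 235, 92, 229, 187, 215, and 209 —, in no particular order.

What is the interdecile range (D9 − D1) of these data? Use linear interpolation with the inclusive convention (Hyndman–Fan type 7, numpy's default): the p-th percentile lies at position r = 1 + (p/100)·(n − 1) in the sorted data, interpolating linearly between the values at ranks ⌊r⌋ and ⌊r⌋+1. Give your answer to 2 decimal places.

152.00

Sorted: 55, 74, 92, 99, 102, 104, 110, 115, 116, 149, 184, 187, 209, 211, 215, 229, 235, 262, 297.
n = 19.
P10: r = 2.8; ranks 2–3 are 74, 92; interpolating gives 88.4.
P90: r = 17.2; ranks 17–18 are 235, 262; interpolating gives 240.4.
Difference: 240.4 − 88.4 = 152.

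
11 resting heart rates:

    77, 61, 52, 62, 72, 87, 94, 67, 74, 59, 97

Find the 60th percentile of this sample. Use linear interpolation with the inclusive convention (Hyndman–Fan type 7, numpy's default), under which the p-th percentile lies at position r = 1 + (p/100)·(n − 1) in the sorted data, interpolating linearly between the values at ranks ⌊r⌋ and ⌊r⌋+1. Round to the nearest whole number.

74

Sorted: 52, 59, 61, 62, 67, 72, 74, 77, 87, 94, 97.
n = 11.
r = 1 + (60/100)·(11 − 1) = 1 + 6 = 7.
r is an integer, so P60 is the value at rank 7: 74.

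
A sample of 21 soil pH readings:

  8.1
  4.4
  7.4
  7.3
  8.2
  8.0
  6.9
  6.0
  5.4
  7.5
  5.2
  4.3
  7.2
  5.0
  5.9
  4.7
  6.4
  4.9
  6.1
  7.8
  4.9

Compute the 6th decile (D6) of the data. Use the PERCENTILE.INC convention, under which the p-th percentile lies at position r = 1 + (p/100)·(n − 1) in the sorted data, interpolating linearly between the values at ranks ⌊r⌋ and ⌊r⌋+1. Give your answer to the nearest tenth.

6.9

Sorted: 4.3, 4.4, 4.7, 4.9, 4.9, 5.0, 5.2, 5.4, 5.9, 6.0, 6.1, 6.4, 6.9, 7.2, 7.3, 7.4, 7.5, 7.8, 8.0, 8.1, 8.2.
n = 21.
r = 1 + (60/100)·(21 − 1) = 1 + 12 = 13.
r is an integer, so P60 is the value at rank 13: 6.9.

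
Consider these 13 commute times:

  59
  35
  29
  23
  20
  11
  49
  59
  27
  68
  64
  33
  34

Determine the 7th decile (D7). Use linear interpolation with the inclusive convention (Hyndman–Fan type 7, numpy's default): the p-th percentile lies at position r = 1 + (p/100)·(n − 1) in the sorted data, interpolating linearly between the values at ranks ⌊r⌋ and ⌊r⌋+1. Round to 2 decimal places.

Sorted: 11, 20, 23, 27, 29, 33, 34, 35, 49, 59, 59, 64, 68.
n = 13.
r = 1 + (70/100)·(13 − 1) = 1 + 8.4 = 9.4.
Rank 9 is 49 and rank 10 is 59.
Interpolate: 49 + 0.4·(59 − 49) = 49 + 0.4·10 = 53.

53.00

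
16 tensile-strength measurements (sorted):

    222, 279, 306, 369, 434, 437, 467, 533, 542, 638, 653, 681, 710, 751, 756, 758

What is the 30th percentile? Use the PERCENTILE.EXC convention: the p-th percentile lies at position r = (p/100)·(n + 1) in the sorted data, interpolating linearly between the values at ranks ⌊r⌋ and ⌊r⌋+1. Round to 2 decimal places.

n = 16.
r = (30/100)·(16 + 1) = 5.1.
Rank 5 is 434 and rank 6 is 437.
Interpolate: 434 + 0.1·(437 − 434) = 434 + 0.1·3 = 434.3.

434.30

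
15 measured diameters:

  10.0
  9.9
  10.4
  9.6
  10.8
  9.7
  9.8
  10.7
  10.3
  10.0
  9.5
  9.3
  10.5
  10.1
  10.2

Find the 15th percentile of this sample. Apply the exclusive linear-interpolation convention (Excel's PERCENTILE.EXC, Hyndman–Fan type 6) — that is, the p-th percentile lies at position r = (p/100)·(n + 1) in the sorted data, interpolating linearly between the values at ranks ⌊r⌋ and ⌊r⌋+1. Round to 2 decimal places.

9.54

Sorted: 9.3, 9.5, 9.6, 9.7, 9.8, 9.9, 10.0, 10.0, 10.1, 10.2, 10.3, 10.4, 10.5, 10.7, 10.8.
n = 15.
r = (15/100)·(15 + 1) = 2.4.
Rank 2 is 9.5 and rank 3 is 9.6.
Interpolate: 9.5 + 0.4·(9.6 − 9.5) = 9.5 + 0.4·0.1 = 9.54.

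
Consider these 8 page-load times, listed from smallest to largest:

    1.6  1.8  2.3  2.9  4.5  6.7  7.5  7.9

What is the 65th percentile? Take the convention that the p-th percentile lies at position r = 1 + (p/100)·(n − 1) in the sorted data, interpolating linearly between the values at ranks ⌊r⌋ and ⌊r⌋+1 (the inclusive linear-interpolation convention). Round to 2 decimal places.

n = 8.
r = 1 + (65/100)·(8 − 1) = 1 + 4.55 = 5.55.
Rank 5 is 4.5 and rank 6 is 6.7.
Interpolate: 4.5 + 0.55·(6.7 − 4.5) = 4.5 + 0.55·2.2 = 5.71.

5.71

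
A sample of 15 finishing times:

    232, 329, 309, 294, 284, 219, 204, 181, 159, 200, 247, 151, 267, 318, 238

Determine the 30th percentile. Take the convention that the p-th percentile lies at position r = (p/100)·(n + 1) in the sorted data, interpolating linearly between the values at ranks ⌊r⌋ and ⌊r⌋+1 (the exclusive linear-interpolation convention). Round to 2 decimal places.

203.20

Sorted: 151, 159, 181, 200, 204, 219, 232, 238, 247, 267, 284, 294, 309, 318, 329.
n = 15.
r = (30/100)·(15 + 1) = 4.8.
Rank 4 is 200 and rank 5 is 204.
Interpolate: 200 + 0.8·(204 − 200) = 200 + 0.8·4 = 203.2.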